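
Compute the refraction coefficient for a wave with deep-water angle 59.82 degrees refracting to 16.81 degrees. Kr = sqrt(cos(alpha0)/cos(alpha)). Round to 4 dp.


Kr = sqrt(cos(alpha0) / cos(alpha))
cos(59.82) = 0.502718
cos(16.81) = 0.957269
Kr = sqrt(0.502718 / 0.957269)
Kr = sqrt(0.525159)
Kr = 0.7247

0.7247


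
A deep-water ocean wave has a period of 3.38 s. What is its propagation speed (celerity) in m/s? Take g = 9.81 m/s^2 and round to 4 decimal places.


We use the deep-water celerity formula:
C = g * T / (2 * pi)
C = 9.81 * 3.38 / (2 * 3.14159...)
C = 33.157800 / 6.283185
C = 5.2772 m/s

5.2772


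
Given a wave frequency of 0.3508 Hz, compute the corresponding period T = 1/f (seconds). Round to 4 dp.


T = 1 / f
T = 1 / 0.3508
T = 2.8506 s

2.8506


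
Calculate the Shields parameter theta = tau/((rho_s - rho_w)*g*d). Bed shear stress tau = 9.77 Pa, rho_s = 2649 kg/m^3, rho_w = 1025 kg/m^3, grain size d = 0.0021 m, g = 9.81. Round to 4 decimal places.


theta = tau / ((rho_s - rho_w) * g * d)
rho_s - rho_w = 2649 - 1025 = 1624
Denominator = 1624 * 9.81 * 0.0021 = 33.456024
theta = 9.77 / 33.456024
theta = 0.2920

0.2920


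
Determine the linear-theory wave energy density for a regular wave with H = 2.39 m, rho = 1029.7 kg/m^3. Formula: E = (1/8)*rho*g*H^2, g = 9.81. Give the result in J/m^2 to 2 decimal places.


E = (1/8) * rho * g * H^2
E = (1/8) * 1029.7 * 9.81 * 2.39^2
E = 0.125 * 1029.7 * 9.81 * 5.7121
E = 7212.50 J/m^2

7212.50


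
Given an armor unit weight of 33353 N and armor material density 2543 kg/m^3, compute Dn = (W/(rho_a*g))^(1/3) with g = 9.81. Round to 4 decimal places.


V = W / (rho_a * g)
V = 33353 / (2543 * 9.81)
V = 33353 / 24946.83
V = 1.336963 m^3
Dn = V^(1/3) = 1.336963^(1/3)
Dn = 1.1016 m

1.1016


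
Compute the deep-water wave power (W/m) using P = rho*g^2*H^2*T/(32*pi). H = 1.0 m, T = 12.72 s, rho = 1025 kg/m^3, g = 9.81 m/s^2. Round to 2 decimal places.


P = rho * g^2 * H^2 * T / (32 * pi)
P = 1025 * 9.81^2 * 1.0^2 * 12.72 / (32 * pi)
P = 1025 * 96.2361 * 1.0000 * 12.72 / 100.53096
P = 12480.99 W/m

12480.99


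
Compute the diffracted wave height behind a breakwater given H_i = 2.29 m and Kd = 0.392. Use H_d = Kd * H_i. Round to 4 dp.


H_d = Kd * H_i
H_d = 0.392 * 2.29
H_d = 0.8977 m

0.8977


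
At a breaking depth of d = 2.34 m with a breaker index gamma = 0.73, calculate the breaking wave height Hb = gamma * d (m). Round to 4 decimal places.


Hb = gamma * d
Hb = 0.73 * 2.34
Hb = 1.7082 m

1.7082


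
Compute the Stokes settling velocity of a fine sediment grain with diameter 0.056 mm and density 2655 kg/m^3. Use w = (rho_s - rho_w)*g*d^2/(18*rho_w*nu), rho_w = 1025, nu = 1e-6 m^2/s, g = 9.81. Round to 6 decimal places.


w = (rho_s - rho_w) * g * d^2 / (18 * rho_w * nu)
d = 0.056 mm = 0.000056 m
rho_s - rho_w = 2655 - 1025 = 1630
Numerator = 1630 * 9.81 * (0.000056)^2 = 0.000050145581
Denominator = 18 * 1025 * 1e-6 = 0.018450
w = 0.002718 m/s

0.002718


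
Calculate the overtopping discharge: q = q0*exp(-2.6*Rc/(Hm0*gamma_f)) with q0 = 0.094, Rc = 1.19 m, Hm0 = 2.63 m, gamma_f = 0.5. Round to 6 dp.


q = q0 * exp(-2.6 * Rc / (Hm0 * gamma_f))
Exponent = -2.6 * 1.19 / (2.63 * 0.5)
= -2.6 * 1.19 / 1.3150
= -2.352852
exp(-2.352852) = 0.095098
q = 0.094 * 0.095098
q = 0.008939 m^3/s/m

0.008939


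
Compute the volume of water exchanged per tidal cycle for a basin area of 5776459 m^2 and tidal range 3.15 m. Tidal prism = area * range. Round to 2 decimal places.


Tidal prism = Area * Tidal range
P = 5776459 * 3.15
P = 18195845.85 m^3

18195845.85


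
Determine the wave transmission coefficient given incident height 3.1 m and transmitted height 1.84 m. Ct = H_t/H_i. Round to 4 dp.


Ct = H_t / H_i
Ct = 1.84 / 3.1
Ct = 0.5935

0.5935


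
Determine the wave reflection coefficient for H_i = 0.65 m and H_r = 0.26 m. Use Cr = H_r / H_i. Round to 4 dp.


Cr = H_r / H_i
Cr = 0.26 / 0.65
Cr = 0.4000

0.4000


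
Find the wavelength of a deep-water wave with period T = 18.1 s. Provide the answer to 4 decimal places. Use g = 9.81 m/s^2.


L0 = g * T^2 / (2 * pi)
L0 = 9.81 * 18.1^2 / (2 * pi)
L0 = 9.81 * 327.6100 / 6.28319
L0 = 3213.8541 / 6.28319
L0 = 511.5008 m

511.5008


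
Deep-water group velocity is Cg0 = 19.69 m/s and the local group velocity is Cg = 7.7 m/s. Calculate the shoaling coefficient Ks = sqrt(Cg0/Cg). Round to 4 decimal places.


Ks = sqrt(Cg0 / Cg)
Ks = sqrt(19.69 / 7.7)
Ks = sqrt(2.5571)
Ks = 1.5991

1.5991


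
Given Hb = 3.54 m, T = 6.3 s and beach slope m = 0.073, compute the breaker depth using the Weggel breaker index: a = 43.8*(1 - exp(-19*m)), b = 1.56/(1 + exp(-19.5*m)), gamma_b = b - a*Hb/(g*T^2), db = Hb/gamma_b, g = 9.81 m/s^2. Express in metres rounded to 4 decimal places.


a = 43.8 * (1 - exp(-19 * m))
exp(-19 * 0.073) = exp(-1.3870) = 0.249824
a = 43.8 * (1 - 0.249824) = 32.857724
b = 1.56 / (1 + exp(-19.5 * m))
exp(-19.5 * 0.073) = exp(-1.4235) = 0.240869
b = 1.56 / (1 + 0.240869) = 1.257183
Hb / (g * T^2) = 3.54 / (9.81 * 6.3^2) = 3.54 / 389.3589 = 0.00909187
gamma_b = b - a * Hb/(g*T^2) = 1.257183 - 32.857724 * 0.00909187 = 0.958445
db = Hb / gamma_b = 3.54 / 0.958445
db = 3.6935 m

3.6935


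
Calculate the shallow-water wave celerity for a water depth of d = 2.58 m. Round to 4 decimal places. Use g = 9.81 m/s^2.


Using the shallow-water approximation:
C = sqrt(g * d) = sqrt(9.81 * 2.58)
C = sqrt(25.3098)
C = 5.0309 m/s

5.0309


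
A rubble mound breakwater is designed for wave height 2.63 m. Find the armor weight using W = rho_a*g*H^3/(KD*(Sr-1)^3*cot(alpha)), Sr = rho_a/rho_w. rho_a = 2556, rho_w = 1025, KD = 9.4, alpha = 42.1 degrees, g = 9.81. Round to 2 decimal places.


Sr = rho_a / rho_w = 2556 / 1025 = 2.493659
(Sr - 1) = 1.493659
(Sr - 1)^3 = 3.332376
cot(42.1) = 1 / tan(42.1) = 1 / 0.903569 = 1.106722
Numerator = 2556 * 9.81 * 2.63^3 = 456138.8910
Denominator = 9.4 * 3.332376 * 1.106722 = 34.667326
W = 456138.8910 / 34.667326
W = 13157.60 N

13157.60


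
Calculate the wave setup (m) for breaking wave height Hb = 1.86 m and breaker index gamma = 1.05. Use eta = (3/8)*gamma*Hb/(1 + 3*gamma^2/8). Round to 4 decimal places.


eta = (3/8) * gamma * Hb / (1 + 3*gamma^2/8)
Numerator = (3/8) * 1.05 * 1.86 = 0.732375
Denominator = 1 + 3*1.05^2/8 = 1 + 0.413438 = 1.413438
eta = 0.732375 / 1.413438
eta = 0.5182 m

0.5182


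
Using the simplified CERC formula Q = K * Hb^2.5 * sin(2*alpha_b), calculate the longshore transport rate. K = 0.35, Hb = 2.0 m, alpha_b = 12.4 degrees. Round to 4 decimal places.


Q = K * Hb^2.5 * sin(2 * alpha_b)
Hb^2.5 = 2.0^2.5 = 5.656854
sin(2 * 12.4) = sin(24.8) = 0.419452
Q = 0.35 * 5.656854 * 0.419452
Q = 0.8305 m^3/s

0.8305


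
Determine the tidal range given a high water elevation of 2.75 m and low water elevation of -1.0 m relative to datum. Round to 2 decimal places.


Tidal range = High water - Low water
Tidal range = 2.75 - (-1.0)
Tidal range = 3.75 m

3.75


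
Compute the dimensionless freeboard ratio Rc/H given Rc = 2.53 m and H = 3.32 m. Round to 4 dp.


Relative freeboard = Rc / H
= 2.53 / 3.32
= 0.7620

0.7620


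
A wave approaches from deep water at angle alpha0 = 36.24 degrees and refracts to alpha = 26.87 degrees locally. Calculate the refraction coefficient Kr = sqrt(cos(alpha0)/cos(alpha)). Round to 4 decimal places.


Kr = sqrt(cos(alpha0) / cos(alpha))
cos(36.24) = 0.806548
cos(26.87) = 0.892034
Kr = sqrt(0.806548 / 0.892034)
Kr = sqrt(0.904167)
Kr = 0.9509

0.9509


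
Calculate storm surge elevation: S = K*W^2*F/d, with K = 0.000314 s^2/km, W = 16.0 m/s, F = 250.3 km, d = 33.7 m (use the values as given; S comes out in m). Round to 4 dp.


S = K * W^2 * F / d
W^2 = 16.0^2 = 256.00
S = 0.000314 * 256.00 * 250.3 / 33.7
Numerator = 0.000314 * 256.00 * 250.3 = 20.120115
S = 20.120115 / 33.7 = 0.5970 m

0.5970


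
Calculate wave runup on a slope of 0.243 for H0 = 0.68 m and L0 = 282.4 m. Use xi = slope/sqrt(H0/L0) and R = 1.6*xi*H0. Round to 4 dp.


xi = slope / sqrt(H0/L0)
H0/L0 = 0.68/282.4 = 0.002408
sqrt(0.002408) = 0.049071
xi = 0.243 / 0.049071 = 4.952040
R = 1.6 * xi * H0 = 1.6 * 4.952040 * 0.68
R = 5.3878 m

5.3878


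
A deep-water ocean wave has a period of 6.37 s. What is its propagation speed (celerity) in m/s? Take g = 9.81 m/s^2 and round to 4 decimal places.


We use the deep-water celerity formula:
C = g * T / (2 * pi)
C = 9.81 * 6.37 / (2 * 3.14159...)
C = 62.489700 / 6.283185
C = 9.9455 m/s

9.9455


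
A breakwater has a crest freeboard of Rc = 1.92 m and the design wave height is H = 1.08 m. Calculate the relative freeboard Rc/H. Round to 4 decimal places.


Relative freeboard = Rc / H
= 1.92 / 1.08
= 1.7778

1.7778


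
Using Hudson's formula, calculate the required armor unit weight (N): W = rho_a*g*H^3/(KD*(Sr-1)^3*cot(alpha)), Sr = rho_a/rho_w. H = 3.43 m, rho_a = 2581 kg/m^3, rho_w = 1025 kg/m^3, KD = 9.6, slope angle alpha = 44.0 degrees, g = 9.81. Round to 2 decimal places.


Sr = rho_a / rho_w = 2581 / 1025 = 2.518049
(Sr - 1) = 1.518049
(Sr - 1)^3 = 3.498301
cot(44.0) = 1 / tan(44.0) = 1 / 0.965689 = 1.035530
Numerator = 2581 * 9.81 * 3.43^3 = 1021737.5913
Denominator = 9.6 * 3.498301 * 1.035530 = 34.776929
W = 1021737.5913 / 34.776929
W = 29379.75 N

29379.75


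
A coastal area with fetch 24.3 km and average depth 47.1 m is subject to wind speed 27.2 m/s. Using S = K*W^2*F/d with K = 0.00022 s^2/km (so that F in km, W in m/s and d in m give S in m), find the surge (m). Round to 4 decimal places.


S = K * W^2 * F / d
W^2 = 27.2^2 = 739.84
S = 0.00022 * 739.84 * 24.3 / 47.1
Numerator = 0.00022 * 739.84 * 24.3 = 3.955185
S = 3.955185 / 47.1 = 0.0840 m

0.0840


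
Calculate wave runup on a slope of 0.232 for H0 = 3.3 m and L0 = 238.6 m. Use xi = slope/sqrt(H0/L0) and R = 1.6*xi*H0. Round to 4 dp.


xi = slope / sqrt(H0/L0)
H0/L0 = 3.3/238.6 = 0.013831
sqrt(0.013831) = 0.117604
xi = 0.232 / 0.117604 = 1.972724
R = 1.6 * xi * H0 = 1.6 * 1.972724 * 3.3
R = 10.4160 m

10.4160


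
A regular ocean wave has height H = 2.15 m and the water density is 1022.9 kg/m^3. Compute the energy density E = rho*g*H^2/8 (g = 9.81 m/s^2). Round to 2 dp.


E = (1/8) * rho * g * H^2
E = (1/8) * 1022.9 * 9.81 * 2.15^2
E = 0.125 * 1022.9 * 9.81 * 4.6225
E = 5798.15 J/m^2

5798.15


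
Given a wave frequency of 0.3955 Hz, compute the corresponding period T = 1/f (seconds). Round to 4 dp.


T = 1 / f
T = 1 / 0.3955
T = 2.5284 s

2.5284


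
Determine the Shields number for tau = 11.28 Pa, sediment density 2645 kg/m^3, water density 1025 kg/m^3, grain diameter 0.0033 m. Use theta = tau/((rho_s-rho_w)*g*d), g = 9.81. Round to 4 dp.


theta = tau / ((rho_s - rho_w) * g * d)
rho_s - rho_w = 2645 - 1025 = 1620
Denominator = 1620 * 9.81 * 0.0033 = 52.444260
theta = 11.28 / 52.444260
theta = 0.2151

0.2151


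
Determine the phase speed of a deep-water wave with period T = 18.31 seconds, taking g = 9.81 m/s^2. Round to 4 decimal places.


We use the deep-water celerity formula:
C = g * T / (2 * pi)
C = 9.81 * 18.31 / (2 * 3.14159...)
C = 179.621100 / 6.283185
C = 28.5876 m/s

28.5876


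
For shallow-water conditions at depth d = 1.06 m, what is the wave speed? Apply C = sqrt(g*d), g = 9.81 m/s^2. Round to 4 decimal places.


Using the shallow-water approximation:
C = sqrt(g * d) = sqrt(9.81 * 1.06)
C = sqrt(10.3986)
C = 3.2247 m/s

3.2247


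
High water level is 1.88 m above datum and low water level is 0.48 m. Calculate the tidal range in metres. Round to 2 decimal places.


Tidal range = High water - Low water
Tidal range = 1.88 - (0.48)
Tidal range = 1.40 m

1.40


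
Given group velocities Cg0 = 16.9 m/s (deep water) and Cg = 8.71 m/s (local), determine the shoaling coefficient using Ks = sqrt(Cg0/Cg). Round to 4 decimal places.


Ks = sqrt(Cg0 / Cg)
Ks = sqrt(16.9 / 8.71)
Ks = sqrt(1.9403)
Ks = 1.3929

1.3929


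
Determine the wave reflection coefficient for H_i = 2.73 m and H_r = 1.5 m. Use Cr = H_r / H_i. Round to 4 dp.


Cr = H_r / H_i
Cr = 1.5 / 2.73
Cr = 0.5495

0.5495


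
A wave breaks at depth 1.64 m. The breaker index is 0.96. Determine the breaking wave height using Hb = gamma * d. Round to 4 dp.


Hb = gamma * d
Hb = 0.96 * 1.64
Hb = 1.5744 m

1.5744


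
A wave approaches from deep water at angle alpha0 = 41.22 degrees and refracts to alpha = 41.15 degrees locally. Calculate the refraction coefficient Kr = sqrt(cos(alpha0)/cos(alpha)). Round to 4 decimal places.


Kr = sqrt(cos(alpha0) / cos(alpha))
cos(41.22) = 0.752185
cos(41.15) = 0.752989
Kr = sqrt(0.752185 / 0.752989)
Kr = sqrt(0.998932)
Kr = 0.9995

0.9995


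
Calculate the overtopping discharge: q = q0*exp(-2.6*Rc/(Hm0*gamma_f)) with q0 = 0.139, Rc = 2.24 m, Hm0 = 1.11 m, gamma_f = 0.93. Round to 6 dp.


q = q0 * exp(-2.6 * Rc / (Hm0 * gamma_f))
Exponent = -2.6 * 2.24 / (1.11 * 0.93)
= -2.6 * 2.24 / 1.0323
= -5.641771
exp(-5.641771) = 0.003547
q = 0.139 * 0.003547
q = 0.000493 m^3/s/m

0.000493


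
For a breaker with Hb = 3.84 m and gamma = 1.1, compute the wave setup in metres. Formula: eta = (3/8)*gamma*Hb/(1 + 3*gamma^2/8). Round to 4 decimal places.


eta = (3/8) * gamma * Hb / (1 + 3*gamma^2/8)
Numerator = (3/8) * 1.1 * 3.84 = 1.584000
Denominator = 1 + 3*1.1^2/8 = 1 + 0.453750 = 1.453750
eta = 1.584000 / 1.453750
eta = 1.0896 m

1.0896


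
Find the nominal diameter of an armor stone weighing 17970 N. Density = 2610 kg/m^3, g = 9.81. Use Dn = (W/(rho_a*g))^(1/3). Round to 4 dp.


V = W / (rho_a * g)
V = 17970 / (2610 * 9.81)
V = 17970 / 25604.10
V = 0.701841 m^3
Dn = V^(1/3) = 0.701841^(1/3)
Dn = 0.8887 m

0.8887


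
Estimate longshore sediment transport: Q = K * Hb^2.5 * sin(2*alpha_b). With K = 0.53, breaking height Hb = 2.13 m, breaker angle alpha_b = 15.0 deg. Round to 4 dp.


Q = K * Hb^2.5 * sin(2 * alpha_b)
Hb^2.5 = 2.13^2.5 = 6.621388
sin(2 * 15.0) = sin(30.0) = 0.500000
Q = 0.53 * 6.621388 * 0.500000
Q = 1.7547 m^3/s

1.7547


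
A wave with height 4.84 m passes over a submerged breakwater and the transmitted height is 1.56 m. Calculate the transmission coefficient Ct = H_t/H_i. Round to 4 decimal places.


Ct = H_t / H_i
Ct = 1.56 / 4.84
Ct = 0.3223

0.3223


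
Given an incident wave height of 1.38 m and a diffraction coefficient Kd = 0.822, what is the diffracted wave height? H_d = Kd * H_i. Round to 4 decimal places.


H_d = Kd * H_i
H_d = 0.822 * 1.38
H_d = 1.1344 m

1.1344


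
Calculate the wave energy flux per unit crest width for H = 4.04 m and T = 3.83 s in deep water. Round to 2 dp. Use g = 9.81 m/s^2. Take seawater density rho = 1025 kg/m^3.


P = rho * g^2 * H^2 * T / (32 * pi)
P = 1025 * 9.81^2 * 4.04^2 * 3.83 / (32 * pi)
P = 1025 * 96.2361 * 16.3216 * 3.83 / 100.53096
P = 61337.14 W/m

61337.14


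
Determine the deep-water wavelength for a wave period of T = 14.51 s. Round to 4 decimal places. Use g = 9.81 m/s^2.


L0 = g * T^2 / (2 * pi)
L0 = 9.81 * 14.51^2 / (2 * pi)
L0 = 9.81 * 210.5401 / 6.28319
L0 = 2065.3984 / 6.28319
L0 = 328.7184 m

328.7184


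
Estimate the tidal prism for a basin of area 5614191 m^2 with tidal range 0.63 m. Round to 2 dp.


Tidal prism = Area * Tidal range
P = 5614191 * 0.63
P = 3536940.33 m^3

3536940.33


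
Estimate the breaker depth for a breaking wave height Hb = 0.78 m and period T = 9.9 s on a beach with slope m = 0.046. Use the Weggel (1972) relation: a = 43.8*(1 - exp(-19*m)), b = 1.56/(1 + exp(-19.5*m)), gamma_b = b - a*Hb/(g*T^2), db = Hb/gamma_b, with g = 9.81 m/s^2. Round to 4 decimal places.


a = 43.8 * (1 - exp(-19 * m))
exp(-19 * 0.046) = exp(-0.8740) = 0.417279
a = 43.8 * (1 - 0.417279) = 25.523176
b = 1.56 / (1 + exp(-19.5 * m))
exp(-19.5 * 0.046) = exp(-0.8970) = 0.407791
b = 1.56 / (1 + 0.407791) = 1.108119
Hb / (g * T^2) = 0.78 / (9.81 * 9.9^2) = 0.78 / 961.4781 = 0.00081125
gamma_b = b - a * Hb/(g*T^2) = 1.108119 - 25.523176 * 0.00081125 = 1.087413
db = Hb / gamma_b = 0.78 / 1.087413
db = 0.7173 m

0.7173


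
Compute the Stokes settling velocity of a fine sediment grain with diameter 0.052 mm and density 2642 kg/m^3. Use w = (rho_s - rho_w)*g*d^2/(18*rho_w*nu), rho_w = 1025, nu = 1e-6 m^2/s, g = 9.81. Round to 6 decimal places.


w = (rho_s - rho_w) * g * d^2 / (18 * rho_w * nu)
d = 0.052 mm = 0.000052 m
rho_s - rho_w = 2642 - 1025 = 1617
Numerator = 1617 * 9.81 * (0.000052)^2 = 0.000042892930
Denominator = 18 * 1025 * 1e-6 = 0.018450
w = 0.002325 m/s

0.002325


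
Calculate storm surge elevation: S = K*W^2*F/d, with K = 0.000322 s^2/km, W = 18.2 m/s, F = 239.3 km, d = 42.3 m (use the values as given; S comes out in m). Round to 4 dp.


S = K * W^2 * F / d
W^2 = 18.2^2 = 331.24
S = 0.000322 * 331.24 * 239.3 / 42.3
Numerator = 0.000322 * 331.24 * 239.3 = 25.523566
S = 25.523566 / 42.3 = 0.6034 m

0.6034


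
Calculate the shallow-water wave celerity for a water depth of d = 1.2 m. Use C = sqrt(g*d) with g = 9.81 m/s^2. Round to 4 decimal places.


Using the shallow-water approximation:
C = sqrt(g * d) = sqrt(9.81 * 1.2)
C = sqrt(11.7720)
C = 3.4310 m/s

3.4310


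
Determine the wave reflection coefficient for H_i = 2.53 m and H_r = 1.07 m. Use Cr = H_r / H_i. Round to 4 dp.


Cr = H_r / H_i
Cr = 1.07 / 2.53
Cr = 0.4229

0.4229


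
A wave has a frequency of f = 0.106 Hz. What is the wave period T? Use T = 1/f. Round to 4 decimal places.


T = 1 / f
T = 1 / 0.106
T = 9.4340 s

9.4340


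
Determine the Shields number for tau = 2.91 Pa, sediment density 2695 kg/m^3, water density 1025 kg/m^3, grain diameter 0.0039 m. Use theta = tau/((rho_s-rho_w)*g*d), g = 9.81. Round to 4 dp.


theta = tau / ((rho_s - rho_w) * g * d)
rho_s - rho_w = 2695 - 1025 = 1670
Denominator = 1670 * 9.81 * 0.0039 = 63.892530
theta = 2.91 / 63.892530
theta = 0.0455

0.0455


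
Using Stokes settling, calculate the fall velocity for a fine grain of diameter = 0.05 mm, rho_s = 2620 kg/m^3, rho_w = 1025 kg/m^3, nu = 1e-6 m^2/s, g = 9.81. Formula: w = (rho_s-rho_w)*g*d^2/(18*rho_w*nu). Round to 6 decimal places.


w = (rho_s - rho_w) * g * d^2 / (18 * rho_w * nu)
d = 0.05 mm = 0.000050 m
rho_s - rho_w = 2620 - 1025 = 1595
Numerator = 1595 * 9.81 * (0.000050)^2 = 0.000039117375
Denominator = 18 * 1025 * 1e-6 = 0.018450
w = 0.002120 m/s

0.002120


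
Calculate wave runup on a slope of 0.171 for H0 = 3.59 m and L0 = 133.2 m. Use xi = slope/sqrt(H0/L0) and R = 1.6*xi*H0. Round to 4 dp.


xi = slope / sqrt(H0/L0)
H0/L0 = 3.59/133.2 = 0.026952
sqrt(0.026952) = 0.164170
xi = 0.171 / 0.164170 = 1.041600
R = 1.6 * xi * H0 = 1.6 * 1.041600 * 3.59
R = 5.9830 m

5.9830


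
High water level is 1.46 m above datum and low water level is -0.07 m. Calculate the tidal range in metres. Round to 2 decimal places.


Tidal range = High water - Low water
Tidal range = 1.46 - (-0.07)
Tidal range = 1.53 m

1.53


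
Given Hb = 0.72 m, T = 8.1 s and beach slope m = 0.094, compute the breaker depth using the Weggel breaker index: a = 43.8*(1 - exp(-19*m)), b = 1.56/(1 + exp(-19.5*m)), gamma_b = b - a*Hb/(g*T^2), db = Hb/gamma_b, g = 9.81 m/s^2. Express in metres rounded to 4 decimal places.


a = 43.8 * (1 - exp(-19 * m))
exp(-19 * 0.094) = exp(-1.7860) = 0.167629
a = 43.8 * (1 - 0.167629) = 36.457835
b = 1.56 / (1 + exp(-19.5 * m))
exp(-19.5 * 0.094) = exp(-1.8330) = 0.159933
b = 1.56 / (1 + 0.159933) = 1.344905
Hb / (g * T^2) = 0.72 / (9.81 * 8.1^2) = 0.72 / 643.6341 = 0.00111865
gamma_b = b - a * Hb/(g*T^2) = 1.344905 - 36.457835 * 0.00111865 = 1.304122
db = Hb / gamma_b = 0.72 / 1.304122
db = 0.5521 m

0.5521


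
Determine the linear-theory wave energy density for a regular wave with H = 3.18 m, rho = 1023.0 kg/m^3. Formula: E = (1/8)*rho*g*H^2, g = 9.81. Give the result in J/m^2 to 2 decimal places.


E = (1/8) * rho * g * H^2
E = (1/8) * 1023.0 * 9.81 * 3.18^2
E = 0.125 * 1023.0 * 9.81 * 10.1124
E = 12685.54 J/m^2

12685.54


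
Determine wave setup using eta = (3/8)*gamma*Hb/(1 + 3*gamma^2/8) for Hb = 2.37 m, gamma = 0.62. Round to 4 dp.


eta = (3/8) * gamma * Hb / (1 + 3*gamma^2/8)
Numerator = (3/8) * 0.62 * 2.37 = 0.551025
Denominator = 1 + 3*0.62^2/8 = 1 + 0.144150 = 1.144150
eta = 0.551025 / 1.144150
eta = 0.4816 m

0.4816


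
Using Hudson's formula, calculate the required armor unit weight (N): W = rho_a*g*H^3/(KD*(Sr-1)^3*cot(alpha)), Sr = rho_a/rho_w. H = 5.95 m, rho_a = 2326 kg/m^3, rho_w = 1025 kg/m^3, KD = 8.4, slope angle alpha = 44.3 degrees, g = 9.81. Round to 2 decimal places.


Sr = rho_a / rho_w = 2326 / 1025 = 2.269268
(Sr - 1) = 1.269268
(Sr - 1)^3 = 2.044845
cot(44.3) = 1 / tan(44.3) = 1 / 0.975859 = 1.024738
Numerator = 2326 * 9.81 * 5.95^3 = 4806507.3964
Denominator = 8.4 * 2.044845 * 1.024738 = 17.601612
W = 4806507.3964 / 17.601612
W = 273071.99 N

273071.99


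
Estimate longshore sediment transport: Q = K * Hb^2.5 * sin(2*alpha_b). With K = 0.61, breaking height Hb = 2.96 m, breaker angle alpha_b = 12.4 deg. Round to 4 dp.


Q = K * Hb^2.5 * sin(2 * alpha_b)
Hb^2.5 = 2.96^2.5 = 15.074027
sin(2 * 12.4) = sin(24.8) = 0.419452
Q = 0.61 * 15.074027 * 0.419452
Q = 3.8569 m^3/s

3.8569


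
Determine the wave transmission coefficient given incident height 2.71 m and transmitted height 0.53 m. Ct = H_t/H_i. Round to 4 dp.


Ct = H_t / H_i
Ct = 0.53 / 2.71
Ct = 0.1956

0.1956


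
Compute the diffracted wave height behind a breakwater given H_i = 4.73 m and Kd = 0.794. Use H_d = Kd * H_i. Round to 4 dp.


H_d = Kd * H_i
H_d = 0.794 * 4.73
H_d = 3.7556 m

3.7556


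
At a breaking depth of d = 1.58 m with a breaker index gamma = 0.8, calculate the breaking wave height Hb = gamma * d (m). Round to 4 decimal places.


Hb = gamma * d
Hb = 0.8 * 1.58
Hb = 1.2640 m

1.2640


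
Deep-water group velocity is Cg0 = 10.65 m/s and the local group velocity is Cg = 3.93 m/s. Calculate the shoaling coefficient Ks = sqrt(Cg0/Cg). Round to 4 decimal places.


Ks = sqrt(Cg0 / Cg)
Ks = sqrt(10.65 / 3.93)
Ks = sqrt(2.7099)
Ks = 1.6462

1.6462


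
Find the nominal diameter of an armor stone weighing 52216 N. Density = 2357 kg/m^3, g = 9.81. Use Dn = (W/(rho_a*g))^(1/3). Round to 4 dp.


V = W / (rho_a * g)
V = 52216 / (2357 * 9.81)
V = 52216 / 23122.17
V = 2.258266 m^3
Dn = V^(1/3) = 2.258266^(1/3)
Dn = 1.3120 m

1.3120


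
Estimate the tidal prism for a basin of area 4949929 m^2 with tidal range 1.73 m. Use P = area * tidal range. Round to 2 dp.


Tidal prism = Area * Tidal range
P = 4949929 * 1.73
P = 8563377.17 m^3

8563377.17


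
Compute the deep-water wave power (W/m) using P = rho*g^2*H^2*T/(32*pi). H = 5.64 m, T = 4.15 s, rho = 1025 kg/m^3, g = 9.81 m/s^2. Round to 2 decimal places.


P = rho * g^2 * H^2 * T / (32 * pi)
P = 1025 * 9.81^2 * 5.64^2 * 4.15 / (32 * pi)
P = 1025 * 96.2361 * 31.8096 * 4.15 / 100.53096
P = 129529.39 W/m

129529.39


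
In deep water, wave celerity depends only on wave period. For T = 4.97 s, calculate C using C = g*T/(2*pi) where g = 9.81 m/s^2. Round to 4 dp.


We use the deep-water celerity formula:
C = g * T / (2 * pi)
C = 9.81 * 4.97 / (2 * 3.14159...)
C = 48.755700 / 6.283185
C = 7.7597 m/s

7.7597


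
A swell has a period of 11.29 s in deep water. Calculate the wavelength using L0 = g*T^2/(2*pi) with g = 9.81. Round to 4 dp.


L0 = g * T^2 / (2 * pi)
L0 = 9.81 * 11.29^2 / (2 * pi)
L0 = 9.81 * 127.4641 / 6.28319
L0 = 1250.4228 / 6.28319
L0 = 199.0110 m

199.0110


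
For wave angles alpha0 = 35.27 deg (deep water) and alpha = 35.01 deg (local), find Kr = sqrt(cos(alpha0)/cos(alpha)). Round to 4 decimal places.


Kr = sqrt(cos(alpha0) / cos(alpha))
cos(35.27) = 0.816440
cos(35.01) = 0.819052
Kr = sqrt(0.816440 / 0.819052)
Kr = sqrt(0.996811)
Kr = 0.9984

0.9984


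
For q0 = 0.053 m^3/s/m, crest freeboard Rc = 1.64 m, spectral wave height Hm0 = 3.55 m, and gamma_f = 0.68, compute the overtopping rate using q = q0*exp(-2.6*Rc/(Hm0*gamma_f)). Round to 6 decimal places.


q = q0 * exp(-2.6 * Rc / (Hm0 * gamma_f))
Exponent = -2.6 * 1.64 / (3.55 * 0.68)
= -2.6 * 1.64 / 2.4140
= -1.766363
exp(-1.766363) = 0.170954
q = 0.053 * 0.170954
q = 0.009061 m^3/s/m

0.009061


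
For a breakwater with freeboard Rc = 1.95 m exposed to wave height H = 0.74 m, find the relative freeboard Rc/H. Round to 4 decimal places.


Relative freeboard = Rc / H
= 1.95 / 0.74
= 2.6351

2.6351


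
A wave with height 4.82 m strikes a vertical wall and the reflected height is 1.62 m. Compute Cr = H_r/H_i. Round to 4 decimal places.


Cr = H_r / H_i
Cr = 1.62 / 4.82
Cr = 0.3361

0.3361


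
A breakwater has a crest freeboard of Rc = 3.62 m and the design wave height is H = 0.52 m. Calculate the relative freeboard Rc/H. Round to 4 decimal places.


Relative freeboard = Rc / H
= 3.62 / 0.52
= 6.9615

6.9615


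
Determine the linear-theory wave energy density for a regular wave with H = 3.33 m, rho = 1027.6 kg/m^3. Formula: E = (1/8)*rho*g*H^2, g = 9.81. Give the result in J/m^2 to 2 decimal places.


E = (1/8) * rho * g * H^2
E = (1/8) * 1027.6 * 9.81 * 3.33^2
E = 0.125 * 1027.6 * 9.81 * 11.0889
E = 13973.06 J/m^2

13973.06


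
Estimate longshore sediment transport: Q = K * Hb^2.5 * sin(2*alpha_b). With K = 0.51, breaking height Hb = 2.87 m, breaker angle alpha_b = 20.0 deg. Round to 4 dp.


Q = K * Hb^2.5 * sin(2 * alpha_b)
Hb^2.5 = 2.87^2.5 = 13.954194
sin(2 * 20.0) = sin(40.0) = 0.642788
Q = 0.51 * 13.954194 * 0.642788
Q = 4.5745 m^3/s

4.5745


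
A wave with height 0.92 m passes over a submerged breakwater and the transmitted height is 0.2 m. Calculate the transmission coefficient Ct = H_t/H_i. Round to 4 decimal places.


Ct = H_t / H_i
Ct = 0.2 / 0.92
Ct = 0.2174

0.2174


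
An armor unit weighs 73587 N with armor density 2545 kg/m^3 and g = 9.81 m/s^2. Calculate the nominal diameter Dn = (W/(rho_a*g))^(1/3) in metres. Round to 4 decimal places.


V = W / (rho_a * g)
V = 73587 / (2545 * 9.81)
V = 73587 / 24966.45
V = 2.947435 m^3
Dn = V^(1/3) = 2.947435^(1/3)
Dn = 1.4338 m

1.4338


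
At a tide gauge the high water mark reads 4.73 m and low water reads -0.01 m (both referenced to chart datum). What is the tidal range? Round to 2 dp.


Tidal range = High water - Low water
Tidal range = 4.73 - (-0.01)
Tidal range = 4.74 m

4.74


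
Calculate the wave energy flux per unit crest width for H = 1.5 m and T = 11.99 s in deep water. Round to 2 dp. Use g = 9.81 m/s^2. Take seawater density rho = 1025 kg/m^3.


P = rho * g^2 * H^2 * T / (32 * pi)
P = 1025 * 9.81^2 * 1.5^2 * 11.99 / (32 * pi)
P = 1025 * 96.2361 * 2.2500 * 11.99 / 100.53096
P = 26470.60 W/m

26470.60


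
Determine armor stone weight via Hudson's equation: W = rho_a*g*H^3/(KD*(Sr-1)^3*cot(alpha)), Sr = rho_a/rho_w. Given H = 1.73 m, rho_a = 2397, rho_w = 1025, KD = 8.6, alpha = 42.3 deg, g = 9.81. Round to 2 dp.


Sr = rho_a / rho_w = 2397 / 1025 = 2.338537
(Sr - 1) = 1.338537
(Sr - 1)^3 = 2.398229
cot(42.3) = 1 / tan(42.3) = 1 / 0.909930 = 1.098986
Numerator = 2397 * 9.81 * 1.73^3 = 121751.7888
Denominator = 8.6 * 2.398229 * 1.098986 = 22.666330
W = 121751.7888 / 22.666330
W = 5371.48 N

5371.48


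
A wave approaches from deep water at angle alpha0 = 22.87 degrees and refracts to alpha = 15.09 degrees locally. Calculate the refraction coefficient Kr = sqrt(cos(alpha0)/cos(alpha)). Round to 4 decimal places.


Kr = sqrt(cos(alpha0) / cos(alpha))
cos(22.87) = 0.921389
cos(15.09) = 0.965518
Kr = sqrt(0.921389 / 0.965518)
Kr = sqrt(0.954295)
Kr = 0.9769

0.9769


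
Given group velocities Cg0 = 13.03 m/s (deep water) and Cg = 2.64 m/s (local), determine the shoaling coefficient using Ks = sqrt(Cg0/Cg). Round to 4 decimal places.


Ks = sqrt(Cg0 / Cg)
Ks = sqrt(13.03 / 2.64)
Ks = sqrt(4.9356)
Ks = 2.2216

2.2216


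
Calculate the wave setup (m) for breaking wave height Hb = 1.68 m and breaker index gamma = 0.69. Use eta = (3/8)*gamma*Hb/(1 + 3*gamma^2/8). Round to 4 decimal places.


eta = (3/8) * gamma * Hb / (1 + 3*gamma^2/8)
Numerator = (3/8) * 0.69 * 1.68 = 0.434700
Denominator = 1 + 3*0.69^2/8 = 1 + 0.178538 = 1.178538
eta = 0.434700 / 1.178538
eta = 0.3688 m

0.3688


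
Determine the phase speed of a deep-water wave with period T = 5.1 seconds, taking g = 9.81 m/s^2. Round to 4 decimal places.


We use the deep-water celerity formula:
C = g * T / (2 * pi)
C = 9.81 * 5.1 / (2 * 3.14159...)
C = 50.031000 / 6.283185
C = 7.9627 m/s

7.9627


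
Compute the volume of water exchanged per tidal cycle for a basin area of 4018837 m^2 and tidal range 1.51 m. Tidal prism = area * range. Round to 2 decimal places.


Tidal prism = Area * Tidal range
P = 4018837 * 1.51
P = 6068443.87 m^3

6068443.87


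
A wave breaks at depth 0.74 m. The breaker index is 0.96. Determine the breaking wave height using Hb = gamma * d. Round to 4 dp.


Hb = gamma * d
Hb = 0.96 * 0.74
Hb = 0.7104 m

0.7104


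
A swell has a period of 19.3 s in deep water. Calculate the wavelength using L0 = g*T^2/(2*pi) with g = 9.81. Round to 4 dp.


L0 = g * T^2 / (2 * pi)
L0 = 9.81 * 19.3^2 / (2 * pi)
L0 = 9.81 * 372.4900 / 6.28319
L0 = 3654.1269 / 6.28319
L0 = 581.5724 m

581.5724


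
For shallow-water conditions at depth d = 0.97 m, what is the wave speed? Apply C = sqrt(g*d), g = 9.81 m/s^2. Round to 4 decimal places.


Using the shallow-water approximation:
C = sqrt(g * d) = sqrt(9.81 * 0.97)
C = sqrt(9.5157)
C = 3.0848 m/s

3.0848


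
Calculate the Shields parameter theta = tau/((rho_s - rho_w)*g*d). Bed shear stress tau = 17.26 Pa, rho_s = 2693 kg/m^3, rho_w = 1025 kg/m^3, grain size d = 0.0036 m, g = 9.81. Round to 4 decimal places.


theta = tau / ((rho_s - rho_w) * g * d)
rho_s - rho_w = 2693 - 1025 = 1668
Denominator = 1668 * 9.81 * 0.0036 = 58.907088
theta = 17.26 / 58.907088
theta = 0.2930

0.2930


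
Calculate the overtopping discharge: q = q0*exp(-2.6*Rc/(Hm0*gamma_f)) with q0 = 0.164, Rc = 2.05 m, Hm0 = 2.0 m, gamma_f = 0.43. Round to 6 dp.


q = q0 * exp(-2.6 * Rc / (Hm0 * gamma_f))
Exponent = -2.6 * 2.05 / (2.0 * 0.43)
= -2.6 * 2.05 / 0.8600
= -6.197674
exp(-6.197674) = 0.002034
q = 0.164 * 0.002034
q = 0.000334 m^3/s/m

0.000334


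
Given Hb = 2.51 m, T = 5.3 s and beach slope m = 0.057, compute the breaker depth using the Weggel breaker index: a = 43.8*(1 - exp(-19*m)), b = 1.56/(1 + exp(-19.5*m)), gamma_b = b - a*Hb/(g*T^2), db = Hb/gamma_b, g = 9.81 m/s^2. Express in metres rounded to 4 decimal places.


a = 43.8 * (1 - exp(-19 * m))
exp(-19 * 0.057) = exp(-1.0830) = 0.338578
a = 43.8 * (1 - 0.338578) = 28.970272
b = 1.56 / (1 + exp(-19.5 * m))
exp(-19.5 * 0.057) = exp(-1.1115) = 0.329065
b = 1.56 / (1 + 0.329065) = 1.173757
Hb / (g * T^2) = 2.51 / (9.81 * 5.3^2) = 2.51 / 275.5629 = 0.00910863
gamma_b = b - a * Hb/(g*T^2) = 1.173757 - 28.970272 * 0.00910863 = 0.909878
db = Hb / gamma_b = 2.51 / 0.909878
db = 2.7586 m

2.7586


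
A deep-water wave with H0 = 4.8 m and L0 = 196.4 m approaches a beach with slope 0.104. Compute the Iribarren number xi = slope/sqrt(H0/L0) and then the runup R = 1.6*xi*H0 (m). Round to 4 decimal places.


xi = slope / sqrt(H0/L0)
H0/L0 = 4.8/196.4 = 0.024440
sqrt(0.024440) = 0.156333
xi = 0.104 / 0.156333 = 0.665248
R = 1.6 * xi * H0 = 1.6 * 0.665248 * 4.8
R = 5.1091 m

5.1091


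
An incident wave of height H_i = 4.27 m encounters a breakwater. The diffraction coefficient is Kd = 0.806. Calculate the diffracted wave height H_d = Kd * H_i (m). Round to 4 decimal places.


H_d = Kd * H_i
H_d = 0.806 * 4.27
H_d = 3.4416 m

3.4416


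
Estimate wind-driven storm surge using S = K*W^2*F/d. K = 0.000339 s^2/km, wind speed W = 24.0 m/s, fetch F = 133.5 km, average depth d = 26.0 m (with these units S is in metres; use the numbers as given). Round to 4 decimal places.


S = K * W^2 * F / d
W^2 = 24.0^2 = 576.00
S = 0.000339 * 576.00 * 133.5 / 26.0
Numerator = 0.000339 * 576.00 * 133.5 = 26.067744
S = 26.067744 / 26.0 = 1.0026 m

1.0026


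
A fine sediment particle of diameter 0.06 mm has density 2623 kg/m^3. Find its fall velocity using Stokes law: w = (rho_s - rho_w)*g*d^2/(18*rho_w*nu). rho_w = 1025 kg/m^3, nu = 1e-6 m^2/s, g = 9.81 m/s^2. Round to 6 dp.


w = (rho_s - rho_w) * g * d^2 / (18 * rho_w * nu)
d = 0.06 mm = 0.000060 m
rho_s - rho_w = 2623 - 1025 = 1598
Numerator = 1598 * 9.81 * (0.000060)^2 = 0.000056434968
Denominator = 18 * 1025 * 1e-6 = 0.018450
w = 0.003059 m/s

0.003059


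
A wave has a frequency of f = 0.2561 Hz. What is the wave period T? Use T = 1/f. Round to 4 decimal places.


T = 1 / f
T = 1 / 0.2561
T = 3.9047 s

3.9047


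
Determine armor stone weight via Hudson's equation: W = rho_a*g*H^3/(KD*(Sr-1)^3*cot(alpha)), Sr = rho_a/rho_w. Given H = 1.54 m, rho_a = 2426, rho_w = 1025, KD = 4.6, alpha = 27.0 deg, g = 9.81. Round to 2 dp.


Sr = rho_a / rho_w = 2426 / 1025 = 2.366829
(Sr - 1) = 1.366829
(Sr - 1)^3 = 2.553541
cot(27.0) = 1 / tan(27.0) = 1 / 0.509525 = 1.962611
Numerator = 2426 * 9.81 * 1.54^3 = 86920.4501
Denominator = 4.6 * 2.553541 * 1.962611 = 23.053388
W = 86920.4501 / 23.053388
W = 3770.40 N

3770.40


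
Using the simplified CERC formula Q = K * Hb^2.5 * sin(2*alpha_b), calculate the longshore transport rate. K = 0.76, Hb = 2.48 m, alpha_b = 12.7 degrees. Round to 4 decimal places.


Q = K * Hb^2.5 * sin(2 * alpha_b)
Hb^2.5 = 2.48^2.5 = 9.685660
sin(2 * 12.7) = sin(25.4) = 0.428935
Q = 0.76 * 9.685660 * 0.428935
Q = 3.1574 m^3/s

3.1574


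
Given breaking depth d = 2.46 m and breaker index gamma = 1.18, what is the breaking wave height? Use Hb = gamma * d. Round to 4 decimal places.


Hb = gamma * d
Hb = 1.18 * 2.46
Hb = 2.9028 m

2.9028


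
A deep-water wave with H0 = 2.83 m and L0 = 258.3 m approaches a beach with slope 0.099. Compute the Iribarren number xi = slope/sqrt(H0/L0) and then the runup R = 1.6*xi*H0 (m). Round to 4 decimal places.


xi = slope / sqrt(H0/L0)
H0/L0 = 2.83/258.3 = 0.010956
sqrt(0.010956) = 0.104672
xi = 0.099 / 0.104672 = 0.945811
R = 1.6 * xi * H0 = 1.6 * 0.945811 * 2.83
R = 4.2826 m

4.2826


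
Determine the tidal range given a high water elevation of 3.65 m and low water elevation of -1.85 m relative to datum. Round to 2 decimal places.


Tidal range = High water - Low water
Tidal range = 3.65 - (-1.85)
Tidal range = 5.50 m

5.50


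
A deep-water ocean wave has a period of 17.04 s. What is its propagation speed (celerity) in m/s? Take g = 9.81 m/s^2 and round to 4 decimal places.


We use the deep-water celerity formula:
C = g * T / (2 * pi)
C = 9.81 * 17.04 / (2 * 3.14159...)
C = 167.162400 / 6.283185
C = 26.6047 m/s

26.6047


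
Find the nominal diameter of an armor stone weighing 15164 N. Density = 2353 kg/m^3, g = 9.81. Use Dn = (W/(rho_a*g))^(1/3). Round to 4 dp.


V = W / (rho_a * g)
V = 15164 / (2353 * 9.81)
V = 15164 / 23082.93
V = 0.656936 m^3
Dn = V^(1/3) = 0.656936^(1/3)
Dn = 0.8693 m

0.8693


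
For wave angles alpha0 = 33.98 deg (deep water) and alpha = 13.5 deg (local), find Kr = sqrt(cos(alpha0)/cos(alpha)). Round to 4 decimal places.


Kr = sqrt(cos(alpha0) / cos(alpha))
cos(33.98) = 0.829233
cos(13.5) = 0.972370
Kr = sqrt(0.829233 / 0.972370)
Kr = sqrt(0.852796)
Kr = 0.9235

0.9235


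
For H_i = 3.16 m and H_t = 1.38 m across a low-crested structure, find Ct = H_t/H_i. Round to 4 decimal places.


Ct = H_t / H_i
Ct = 1.38 / 3.16
Ct = 0.4367

0.4367


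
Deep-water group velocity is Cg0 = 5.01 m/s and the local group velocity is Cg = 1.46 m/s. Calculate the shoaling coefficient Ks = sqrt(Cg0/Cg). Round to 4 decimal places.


Ks = sqrt(Cg0 / Cg)
Ks = sqrt(5.01 / 1.46)
Ks = sqrt(3.4315)
Ks = 1.8524

1.8524


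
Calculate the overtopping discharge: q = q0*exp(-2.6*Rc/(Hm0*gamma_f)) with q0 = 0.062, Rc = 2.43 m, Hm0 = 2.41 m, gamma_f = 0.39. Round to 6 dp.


q = q0 * exp(-2.6 * Rc / (Hm0 * gamma_f))
Exponent = -2.6 * 2.43 / (2.41 * 0.39)
= -2.6 * 2.43 / 0.9399
= -6.721992
exp(-6.721992) = 0.001204
q = 0.062 * 0.001204
q = 0.000075 m^3/s/m

0.000075


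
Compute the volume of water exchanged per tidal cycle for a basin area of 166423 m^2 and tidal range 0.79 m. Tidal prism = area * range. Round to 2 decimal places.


Tidal prism = Area * Tidal range
P = 166423 * 0.79
P = 131474.17 m^3

131474.17


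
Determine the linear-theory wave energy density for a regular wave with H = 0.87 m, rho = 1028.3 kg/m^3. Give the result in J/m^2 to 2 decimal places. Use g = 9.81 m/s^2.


E = (1/8) * rho * g * H^2
E = (1/8) * 1028.3 * 9.81 * 0.87^2
E = 0.125 * 1028.3 * 9.81 * 0.7569
E = 954.42 J/m^2

954.42


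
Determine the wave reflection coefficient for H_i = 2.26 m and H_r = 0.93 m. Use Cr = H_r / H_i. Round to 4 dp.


Cr = H_r / H_i
Cr = 0.93 / 2.26
Cr = 0.4115

0.4115


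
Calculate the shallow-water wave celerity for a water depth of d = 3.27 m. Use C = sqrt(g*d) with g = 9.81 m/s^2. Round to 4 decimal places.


Using the shallow-water approximation:
C = sqrt(g * d) = sqrt(9.81 * 3.27)
C = sqrt(32.0787)
C = 5.6638 m/s

5.6638


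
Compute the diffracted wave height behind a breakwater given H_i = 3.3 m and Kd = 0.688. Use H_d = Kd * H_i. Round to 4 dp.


H_d = Kd * H_i
H_d = 0.688 * 3.3
H_d = 2.2704 m

2.2704


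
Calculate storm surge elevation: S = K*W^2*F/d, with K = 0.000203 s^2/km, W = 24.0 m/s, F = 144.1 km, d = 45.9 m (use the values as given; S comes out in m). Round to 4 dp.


S = K * W^2 * F / d
W^2 = 24.0^2 = 576.00
S = 0.000203 * 576.00 * 144.1 / 45.9
Numerator = 0.000203 * 576.00 * 144.1 = 16.849325
S = 16.849325 / 45.9 = 0.3671 m

0.3671


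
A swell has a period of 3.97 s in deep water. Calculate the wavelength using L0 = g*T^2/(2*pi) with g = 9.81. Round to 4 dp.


L0 = g * T^2 / (2 * pi)
L0 = 9.81 * 3.97^2 / (2 * pi)
L0 = 9.81 * 15.7609 / 6.28319
L0 = 154.6144 / 6.28319
L0 = 24.6077 m

24.6077


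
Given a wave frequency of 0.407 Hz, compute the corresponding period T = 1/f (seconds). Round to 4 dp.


T = 1 / f
T = 1 / 0.407
T = 2.4570 s

2.4570


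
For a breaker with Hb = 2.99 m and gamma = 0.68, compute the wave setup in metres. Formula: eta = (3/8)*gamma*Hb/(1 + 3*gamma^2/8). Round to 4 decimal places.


eta = (3/8) * gamma * Hb / (1 + 3*gamma^2/8)
Numerator = (3/8) * 0.68 * 2.99 = 0.762450
Denominator = 1 + 3*0.68^2/8 = 1 + 0.173400 = 1.173400
eta = 0.762450 / 1.173400
eta = 0.6498 m

0.6498


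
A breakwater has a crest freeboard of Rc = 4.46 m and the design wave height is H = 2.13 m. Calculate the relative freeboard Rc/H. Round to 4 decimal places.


Relative freeboard = Rc / H
= 4.46 / 2.13
= 2.0939

2.0939


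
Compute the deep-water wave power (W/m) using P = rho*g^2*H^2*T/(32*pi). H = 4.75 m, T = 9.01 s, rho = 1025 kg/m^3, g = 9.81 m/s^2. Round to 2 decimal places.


P = rho * g^2 * H^2 * T / (32 * pi)
P = 1025 * 9.81^2 * 4.75^2 * 9.01 / (32 * pi)
P = 1025 * 96.2361 * 22.5625 * 9.01 / 100.53096
P = 199468.37 W/m

199468.37


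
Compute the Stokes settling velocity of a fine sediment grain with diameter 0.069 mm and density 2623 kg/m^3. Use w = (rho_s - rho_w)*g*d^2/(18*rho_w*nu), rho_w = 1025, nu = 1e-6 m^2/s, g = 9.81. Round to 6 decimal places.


w = (rho_s - rho_w) * g * d^2 / (18 * rho_w * nu)
d = 0.069 mm = 0.000069 m
rho_s - rho_w = 2623 - 1025 = 1598
Numerator = 1598 * 9.81 * (0.000069)^2 = 0.000074635245
Denominator = 18 * 1025 * 1e-6 = 0.018450
w = 0.004045 m/s

0.004045


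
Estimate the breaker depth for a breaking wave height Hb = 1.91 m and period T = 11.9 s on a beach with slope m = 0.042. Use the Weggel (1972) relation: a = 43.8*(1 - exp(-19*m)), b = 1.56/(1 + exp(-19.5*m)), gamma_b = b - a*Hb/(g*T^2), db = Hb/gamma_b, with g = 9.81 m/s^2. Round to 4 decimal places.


a = 43.8 * (1 - exp(-19 * m))
exp(-19 * 0.042) = exp(-0.7980) = 0.450229
a = 43.8 * (1 - 0.450229) = 24.079991
b = 1.56 / (1 + exp(-19.5 * m))
exp(-19.5 * 0.042) = exp(-0.8190) = 0.440872
b = 1.56 / (1 + 0.440872) = 1.082677
Hb / (g * T^2) = 1.91 / (9.81 * 11.9^2) = 1.91 / 1389.1941 = 0.00137490
gamma_b = b - a * Hb/(g*T^2) = 1.082677 - 24.079991 * 0.00137490 = 1.049570
db = Hb / gamma_b = 1.91 / 1.049570
db = 1.8198 m

1.8198
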